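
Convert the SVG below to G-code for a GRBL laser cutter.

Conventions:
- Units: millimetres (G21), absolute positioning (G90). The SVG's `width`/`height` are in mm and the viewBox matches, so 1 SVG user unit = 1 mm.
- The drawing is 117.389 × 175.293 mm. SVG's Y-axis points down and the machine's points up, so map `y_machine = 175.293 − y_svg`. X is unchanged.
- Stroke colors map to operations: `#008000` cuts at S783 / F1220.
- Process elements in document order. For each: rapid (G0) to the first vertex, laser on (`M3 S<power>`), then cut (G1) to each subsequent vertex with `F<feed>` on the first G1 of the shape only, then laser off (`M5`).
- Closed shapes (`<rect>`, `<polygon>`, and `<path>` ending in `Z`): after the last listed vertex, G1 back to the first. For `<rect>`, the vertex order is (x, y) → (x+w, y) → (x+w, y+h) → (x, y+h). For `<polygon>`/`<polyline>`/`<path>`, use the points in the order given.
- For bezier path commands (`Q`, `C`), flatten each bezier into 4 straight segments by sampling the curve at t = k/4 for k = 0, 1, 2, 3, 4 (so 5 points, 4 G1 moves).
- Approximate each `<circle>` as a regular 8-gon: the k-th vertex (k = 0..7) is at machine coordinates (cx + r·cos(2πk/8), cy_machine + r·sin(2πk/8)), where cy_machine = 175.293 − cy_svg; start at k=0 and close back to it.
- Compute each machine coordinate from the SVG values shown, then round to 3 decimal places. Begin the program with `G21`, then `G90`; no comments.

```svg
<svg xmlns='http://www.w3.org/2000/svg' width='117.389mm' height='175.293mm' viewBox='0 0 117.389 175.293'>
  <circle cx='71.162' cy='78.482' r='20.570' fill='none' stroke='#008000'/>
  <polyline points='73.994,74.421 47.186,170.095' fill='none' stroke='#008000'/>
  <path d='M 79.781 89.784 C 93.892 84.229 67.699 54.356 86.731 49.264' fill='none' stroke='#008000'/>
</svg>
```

G21
G90
G0 X91.732 Y96.811
M3 S783
G1 X85.707 Y111.356 F1220
G1 X71.162 Y117.381
G1 X56.617 Y111.356
G1 X50.592 Y96.811
G1 X56.617 Y82.266
G1 X71.162 Y76.241
G1 X85.707 Y82.266
G1 X91.732 Y96.811
M5
G0 X73.994 Y100.872
M3 S783
G1 X47.186 Y5.198 F1220
M5
G0 X79.781 Y85.509
M3 S783
G1 X84.144 Y93.468 F1220
G1 X81.411 Y105.943
G1 X79.600 Y118.331
G1 X86.731 Y126.029
M5

viewBox `0 0 117.389 175.293` with mm width/height → 1 unit = 1 mm. Flip: y_m = 175.293 − y_svg.

**Shape 1** — `<circle>` circle, stroke `#008000` → cut (S783, F1220). Machine vertices: (91.732,96.811) → (85.707,111.356) → (71.162,117.381) → (56.617,111.356) → (50.592,96.811) → (56.617,82.266) → (71.162,76.241) → (85.707,82.266) → (91.732,96.811). Closed: final G1 returns to the first vertex.

**Shape 2** — `<polyline>` line segment, stroke `#008000` → cut (S783, F1220). Machine vertices: (73.994,100.872) → (47.186,5.198). Open path.

**Shape 3** — `<path>` cubic bezier, stroke `#008000` → cut (S783, F1220). Control points (SVG): P0=(79.781,89.784), P1=(93.892,84.229), P2=(67.699,54.356), P3=(86.731,49.264); sampled at t=k/4. Machine vertices: (79.781,85.509) → (84.144,93.468) → (81.411,105.943) → (79.600,118.331) → (86.731,126.029). Open path.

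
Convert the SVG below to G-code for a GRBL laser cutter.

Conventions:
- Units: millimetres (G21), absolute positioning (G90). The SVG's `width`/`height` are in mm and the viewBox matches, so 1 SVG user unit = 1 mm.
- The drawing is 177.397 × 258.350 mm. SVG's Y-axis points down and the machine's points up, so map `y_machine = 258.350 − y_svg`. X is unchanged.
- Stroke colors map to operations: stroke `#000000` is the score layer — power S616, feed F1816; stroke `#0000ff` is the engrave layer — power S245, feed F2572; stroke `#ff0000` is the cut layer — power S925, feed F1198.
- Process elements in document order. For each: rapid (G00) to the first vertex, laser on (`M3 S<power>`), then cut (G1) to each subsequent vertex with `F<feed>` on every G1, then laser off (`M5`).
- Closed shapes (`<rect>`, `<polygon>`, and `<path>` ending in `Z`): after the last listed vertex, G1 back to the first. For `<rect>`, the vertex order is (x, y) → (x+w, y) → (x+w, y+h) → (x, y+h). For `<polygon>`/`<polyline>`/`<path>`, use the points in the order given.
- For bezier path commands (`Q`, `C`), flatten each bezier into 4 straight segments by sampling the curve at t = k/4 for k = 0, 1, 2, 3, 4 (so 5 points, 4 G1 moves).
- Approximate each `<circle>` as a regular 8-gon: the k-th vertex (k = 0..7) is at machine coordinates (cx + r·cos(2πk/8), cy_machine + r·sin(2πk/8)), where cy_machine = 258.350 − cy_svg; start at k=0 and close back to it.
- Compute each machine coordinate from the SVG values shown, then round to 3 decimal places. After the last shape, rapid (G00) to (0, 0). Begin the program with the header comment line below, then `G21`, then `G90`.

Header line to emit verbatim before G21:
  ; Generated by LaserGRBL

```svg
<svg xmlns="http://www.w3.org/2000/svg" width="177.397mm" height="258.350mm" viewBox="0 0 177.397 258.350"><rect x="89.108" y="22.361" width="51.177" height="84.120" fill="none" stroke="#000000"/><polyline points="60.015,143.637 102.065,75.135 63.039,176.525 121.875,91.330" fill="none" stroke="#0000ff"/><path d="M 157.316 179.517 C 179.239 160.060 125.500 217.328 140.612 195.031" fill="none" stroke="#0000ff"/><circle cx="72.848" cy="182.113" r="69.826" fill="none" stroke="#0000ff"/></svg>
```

; Generated by LaserGRBL
G21
G90
G00 X89.108 Y235.989
M3 S616
G1 X140.285 Y235.989 F1816
G1 X140.285 Y151.869 F1816
G1 X89.108 Y151.869 F1816
G1 X89.108 Y235.989 F1816
M5
G00 X60.015 Y114.713
M3 S245
G1 X102.065 Y183.215 F2572
G1 X63.039 Y81.825 F2572
G1 X121.875 Y167.020 F2572
M5
G00 X157.316 Y78.833
M3 S245
G1 X161.830 Y81.482 F2572
G1 X151.518 Y70.011 F2572
G1 X139.930 Y59.073 F2572
G1 X140.612 Y63.319 F2572
M5
G00 X142.674 Y76.237
M3 S245
G1 X122.222 Y125.611 F2572
G1 X72.848 Y146.063 F2572
G1 X23.474 Y125.611 F2572
G1 X3.022 Y76.237 F2572
G1 X23.474 Y26.863 F2572
G1 X72.848 Y6.411 F2572
G1 X122.222 Y26.863 F2572
G1 X142.674 Y76.237 F2572
M5
G00 X0.000 Y0.000

Since the viewBox matches the mm dimensions, user units are millimetres directly. The only transform is the Y-flip y_m = 258.350 − y_svg.

Shape 1 is a rectangle drawn with `<rect>`. Its stroke #000000 means score at S616, F1816. After flipping Y the toolpath is (89.108,235.989) → (140.285,235.989) → (140.285,151.869) → (89.108,151.869) → (89.108,235.989), returning to the start.

Shape 2 is a open polyline drawn with `<polyline>`. Its stroke #0000ff means engrave at S245, F2572. After flipping Y the toolpath is (60.015,114.713) → (102.065,183.215) → (63.039,81.825) → (121.875,167.020).

Shape 3 is a cubic bezier drawn with `<path>`. Its stroke #0000ff means engrave at S245, F2572. After flipping Y the toolpath is (157.316,78.833) → (161.830,81.482) → (151.518,70.011) → (139.930,59.073) → (140.612,63.319).

Shape 4 is a circle drawn with `<circle>`. Its stroke #0000ff means engrave at S245, F2572. After flipping Y the toolpath is (142.674,76.237) → (122.222,125.611) → (72.848,146.063) → (23.474,125.611) → (3.022,76.237) → (23.474,26.863) → (72.848,6.411) → (122.222,26.863) → (142.674,76.237), returning to the start.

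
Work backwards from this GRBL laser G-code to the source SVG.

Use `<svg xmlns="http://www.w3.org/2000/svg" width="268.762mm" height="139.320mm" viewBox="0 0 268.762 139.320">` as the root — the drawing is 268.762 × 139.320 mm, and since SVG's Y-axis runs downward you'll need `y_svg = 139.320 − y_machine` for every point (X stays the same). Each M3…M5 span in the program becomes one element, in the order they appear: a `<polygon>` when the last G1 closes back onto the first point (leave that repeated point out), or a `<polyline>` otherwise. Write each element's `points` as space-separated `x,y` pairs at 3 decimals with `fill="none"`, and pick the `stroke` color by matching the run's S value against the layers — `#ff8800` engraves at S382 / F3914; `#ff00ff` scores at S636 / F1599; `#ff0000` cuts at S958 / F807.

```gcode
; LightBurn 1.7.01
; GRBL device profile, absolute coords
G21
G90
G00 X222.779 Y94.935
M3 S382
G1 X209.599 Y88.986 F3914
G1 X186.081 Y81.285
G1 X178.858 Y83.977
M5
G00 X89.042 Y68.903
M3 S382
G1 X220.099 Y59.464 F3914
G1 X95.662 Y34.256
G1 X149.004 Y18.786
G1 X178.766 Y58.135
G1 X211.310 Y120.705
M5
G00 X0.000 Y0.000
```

<svg xmlns="http://www.w3.org/2000/svg" width="268.762mm" height="139.320mm" viewBox="0 0 268.762 139.320">
  <polyline points="222.779,44.385 209.599,50.334 186.081,58.035 178.858,55.343" fill="none" stroke="#ff8800"/>
  <polyline points="89.042,70.417 220.099,79.856 95.662,105.064 149.004,120.534 178.766,81.185 211.310,18.615" fill="none" stroke="#ff8800"/>
</svg>

Each laser-on run becomes one SVG element. Flip Y back into SVG space with y_svg = 139.320 − y_machine. Every run uses S382, so all elements get stroke `#ff8800` (engrave).

Run 1: The run is open, so emit a `<polyline>` with points (Y-flipped): 222.779,44.385 209.599,50.334 186.081,58.035 178.858,55.343.

Run 2: The run is open, so emit a `<polyline>` with points (Y-flipped): 89.042,70.417 220.099,79.856 95.662,105.064 149.004,120.534 178.766,81.185 211.310,18.615.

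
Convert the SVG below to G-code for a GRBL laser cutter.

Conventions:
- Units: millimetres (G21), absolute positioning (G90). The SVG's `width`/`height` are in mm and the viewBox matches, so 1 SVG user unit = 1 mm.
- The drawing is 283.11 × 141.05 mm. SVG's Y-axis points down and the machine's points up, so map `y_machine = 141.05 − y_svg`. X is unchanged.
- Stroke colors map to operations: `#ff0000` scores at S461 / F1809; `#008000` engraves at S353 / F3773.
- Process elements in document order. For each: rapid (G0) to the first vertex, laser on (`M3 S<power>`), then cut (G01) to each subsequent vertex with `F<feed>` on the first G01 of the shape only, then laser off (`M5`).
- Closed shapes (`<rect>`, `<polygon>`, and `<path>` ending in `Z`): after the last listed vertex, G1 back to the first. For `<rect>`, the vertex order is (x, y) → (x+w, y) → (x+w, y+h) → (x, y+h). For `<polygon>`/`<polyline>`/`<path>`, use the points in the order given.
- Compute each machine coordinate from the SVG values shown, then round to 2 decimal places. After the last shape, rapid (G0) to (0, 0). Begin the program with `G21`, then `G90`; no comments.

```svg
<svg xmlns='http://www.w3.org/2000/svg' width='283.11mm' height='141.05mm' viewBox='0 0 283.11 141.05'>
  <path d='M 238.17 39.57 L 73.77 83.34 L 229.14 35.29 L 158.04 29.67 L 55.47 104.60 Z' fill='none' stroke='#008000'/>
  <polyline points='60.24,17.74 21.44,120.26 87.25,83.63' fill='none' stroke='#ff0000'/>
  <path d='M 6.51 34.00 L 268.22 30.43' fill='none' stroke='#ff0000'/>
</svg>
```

G21
G90
G0 X238.17 Y101.48
M3 S353
G01 X73.77 Y57.71 F3773
G01 X229.14 Y105.76
G01 X158.04 Y111.38
G01 X55.47 Y36.45
G01 X238.17 Y101.48
M5
G0 X60.24 Y123.31
M3 S461
G01 X21.44 Y20.79 F1809
G01 X87.25 Y57.42
M5
G0 X6.51 Y107.05
M3 S461
G01 X268.22 Y110.62 F1809
M5
G0 X0.00 Y0.00

1 u = 1 mm; y_m = 141.05 − y.

[1] `<path>` closed polygon, #008000→engrave S353 F3773: (238.17,101.48) → (73.77,57.71) → (229.14,105.76) → (158.04,111.38) → (55.47,36.45) → (238.17,101.48) (closed)

[2] `<polyline>` open polyline, #ff0000→score S461 F1809: (60.24,123.31) → (21.44,20.79) → (87.25,57.42)

[3] `<path>` line segment, #ff0000→score S461 F1809: (6.51,107.05) → (268.22,110.62)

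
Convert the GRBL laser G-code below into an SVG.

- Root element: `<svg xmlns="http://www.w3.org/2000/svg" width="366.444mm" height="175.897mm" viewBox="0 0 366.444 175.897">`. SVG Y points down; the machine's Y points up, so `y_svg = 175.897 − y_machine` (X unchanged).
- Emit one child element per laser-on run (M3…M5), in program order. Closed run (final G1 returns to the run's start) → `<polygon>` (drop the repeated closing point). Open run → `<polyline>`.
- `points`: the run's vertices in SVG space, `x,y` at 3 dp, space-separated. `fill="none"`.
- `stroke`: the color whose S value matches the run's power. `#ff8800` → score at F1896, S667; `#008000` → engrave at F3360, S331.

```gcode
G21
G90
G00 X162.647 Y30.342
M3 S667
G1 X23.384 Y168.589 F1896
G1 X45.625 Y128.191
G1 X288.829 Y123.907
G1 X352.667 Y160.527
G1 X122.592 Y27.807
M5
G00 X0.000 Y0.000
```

y_svg = 175.897 − y_m. Every run uses S667, so all elements get stroke `#ff8800` (score).

[1] open run; points: 162.647,145.555 23.384,7.308 45.625,47.706 288.829,51.990 352.667,15.370 122.592,148.090

<svg xmlns="http://www.w3.org/2000/svg" width="366.444mm" height="175.897mm" viewBox="0 0 366.444 175.897">
  <polyline points="162.647,145.555 23.384,7.308 45.625,47.706 288.829,51.990 352.667,15.370 122.592,148.090" fill="none" stroke="#ff8800"/>
</svg>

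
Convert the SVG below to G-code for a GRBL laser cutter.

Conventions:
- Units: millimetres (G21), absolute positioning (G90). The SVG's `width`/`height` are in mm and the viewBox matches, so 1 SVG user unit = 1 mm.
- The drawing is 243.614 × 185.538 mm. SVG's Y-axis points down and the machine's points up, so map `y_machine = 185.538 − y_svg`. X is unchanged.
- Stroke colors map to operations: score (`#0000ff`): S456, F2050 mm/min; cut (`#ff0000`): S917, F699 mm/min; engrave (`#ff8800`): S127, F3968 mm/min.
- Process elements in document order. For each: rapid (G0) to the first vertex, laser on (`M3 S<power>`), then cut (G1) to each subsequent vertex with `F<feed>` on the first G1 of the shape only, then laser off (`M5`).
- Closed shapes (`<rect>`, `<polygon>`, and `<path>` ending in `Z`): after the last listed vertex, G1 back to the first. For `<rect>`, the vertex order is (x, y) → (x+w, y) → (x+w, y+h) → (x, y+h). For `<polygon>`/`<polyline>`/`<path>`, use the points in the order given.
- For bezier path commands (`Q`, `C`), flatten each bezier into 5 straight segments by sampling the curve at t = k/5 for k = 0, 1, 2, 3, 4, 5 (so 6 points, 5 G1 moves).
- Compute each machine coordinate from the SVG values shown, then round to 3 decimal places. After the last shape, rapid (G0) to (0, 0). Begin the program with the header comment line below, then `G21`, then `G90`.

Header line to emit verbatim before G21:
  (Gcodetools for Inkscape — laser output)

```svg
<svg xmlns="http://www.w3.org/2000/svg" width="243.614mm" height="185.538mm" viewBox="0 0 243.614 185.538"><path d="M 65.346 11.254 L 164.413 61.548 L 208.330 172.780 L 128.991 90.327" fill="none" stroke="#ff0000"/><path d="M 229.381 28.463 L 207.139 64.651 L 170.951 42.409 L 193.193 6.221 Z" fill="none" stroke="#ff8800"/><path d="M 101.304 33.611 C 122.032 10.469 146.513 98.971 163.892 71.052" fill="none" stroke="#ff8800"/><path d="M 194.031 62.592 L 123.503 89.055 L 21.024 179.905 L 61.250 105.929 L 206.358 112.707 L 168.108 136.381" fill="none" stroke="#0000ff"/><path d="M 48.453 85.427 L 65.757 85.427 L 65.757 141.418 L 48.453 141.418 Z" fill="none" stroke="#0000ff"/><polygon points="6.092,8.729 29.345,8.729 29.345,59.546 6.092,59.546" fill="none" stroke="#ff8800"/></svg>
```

viewBox `0 0 243.614 185.538` with mm width/height → 1 unit = 1 mm. Flip: y_m = 185.538 − y_svg.

**Shape 1** — `<path>` open polyline, stroke `#ff0000` → cut (S917, F699). Machine vertices: (65.346,174.284) → (164.413,123.990) → (208.330,12.758) → (128.991,95.211). Open path.

**Shape 2** — `<path>` regular polygon, stroke `#ff8800` → engrave (S127, F3968). Machine vertices: (229.381,157.075) → (207.139,120.887) → (170.951,143.129) → (193.193,179.317) → (229.381,157.075). Closed: final G1 returns to the first vertex.

**Shape 3** — `<path>` cubic bezier, stroke `#ff8800` → engrave (S127, F3968). Control points (SVG): P0=(101.304,33.611), P1=(122.032,10.469), P2=(146.513,98.971), P3=(163.892,71.052); sampled at t=k/5. Machine vertices: (101.304,151.927) → (114.104,154.239) → (127.284,140.704) → (140.323,122.269) → (152.699,109.881) → (163.892,114.486). Open path.

**Shape 4** — `<path>` open polyline, stroke `#0000ff` → score (S456, F2050). Machine vertices: (194.031,122.946) → (123.503,96.483) → (21.024,5.633) → (61.250,79.609) → (206.358,72.831) → (168.108,49.157). Open path.

**Shape 5** — `<path>` rectangle, stroke `#0000ff` → score (S456, F2050). Machine vertices: (48.453,100.111) → (65.757,100.111) → (65.757,44.120) → (48.453,44.120) → (48.453,100.111). Closed: final G1 returns to the first vertex.

**Shape 6** — `<polygon>` rectangle, stroke `#ff8800` → engrave (S127, F3968). Machine vertices: (6.092,176.809) → (29.345,176.809) → (29.345,125.992) → (6.092,125.992) → (6.092,176.809). Closed: final G1 returns to the first vertex.

(Gcodetools for Inkscape — laser output)
G21
G90
G0 X65.346 Y174.284
M3 S917
G1 X164.413 Y123.990 F699
G1 X208.330 Y12.758
G1 X128.991 Y95.211
M5
G0 X229.381 Y157.075
M3 S127
G1 X207.139 Y120.887 F3968
G1 X170.951 Y143.129
G1 X193.193 Y179.317
G1 X229.381 Y157.075
M5
G0 X101.304 Y151.927
M3 S127
G1 X114.104 Y154.239 F3968
G1 X127.284 Y140.704
G1 X140.323 Y122.269
G1 X152.699 Y109.881
G1 X163.892 Y114.486
M5
G0 X194.031 Y122.946
M3 S456
G1 X123.503 Y96.483 F2050
G1 X21.024 Y5.633
G1 X61.250 Y79.609
G1 X206.358 Y72.831
G1 X168.108 Y49.157
M5
G0 X48.453 Y100.111
M3 S456
G1 X65.757 Y100.111 F2050
G1 X65.757 Y44.120
G1 X48.453 Y44.120
G1 X48.453 Y100.111
M5
G0 X6.092 Y176.809
M3 S127
G1 X29.345 Y176.809 F3968
G1 X29.345 Y125.992
G1 X6.092 Y125.992
G1 X6.092 Y176.809
M5
G0 X0.000 Y0.000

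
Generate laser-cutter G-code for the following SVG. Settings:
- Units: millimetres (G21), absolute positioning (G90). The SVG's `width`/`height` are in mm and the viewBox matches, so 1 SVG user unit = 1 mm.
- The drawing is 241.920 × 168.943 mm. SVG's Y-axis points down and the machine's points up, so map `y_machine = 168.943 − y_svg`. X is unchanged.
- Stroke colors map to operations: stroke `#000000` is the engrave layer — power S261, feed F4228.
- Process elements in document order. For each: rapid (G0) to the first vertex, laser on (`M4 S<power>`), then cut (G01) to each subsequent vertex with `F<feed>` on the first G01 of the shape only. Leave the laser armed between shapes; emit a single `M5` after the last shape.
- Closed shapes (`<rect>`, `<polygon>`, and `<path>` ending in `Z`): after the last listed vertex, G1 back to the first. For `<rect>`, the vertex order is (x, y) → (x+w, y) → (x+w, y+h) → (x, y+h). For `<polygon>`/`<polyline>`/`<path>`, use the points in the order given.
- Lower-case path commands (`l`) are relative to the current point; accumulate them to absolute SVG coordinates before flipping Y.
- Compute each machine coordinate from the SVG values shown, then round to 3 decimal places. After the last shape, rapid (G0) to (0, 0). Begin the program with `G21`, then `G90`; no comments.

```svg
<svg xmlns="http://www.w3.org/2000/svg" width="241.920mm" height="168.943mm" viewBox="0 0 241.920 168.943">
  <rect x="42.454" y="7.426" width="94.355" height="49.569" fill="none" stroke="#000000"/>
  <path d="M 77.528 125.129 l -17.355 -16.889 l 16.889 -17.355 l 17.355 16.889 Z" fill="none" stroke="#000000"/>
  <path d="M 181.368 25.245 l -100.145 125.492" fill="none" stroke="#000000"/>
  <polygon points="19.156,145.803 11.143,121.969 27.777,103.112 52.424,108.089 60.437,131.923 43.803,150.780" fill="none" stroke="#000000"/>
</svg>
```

Since the viewBox matches the mm dimensions, user units are millimetres directly. The only transform is the Y-flip y_m = 168.943 − y_svg.

Shape 1 is a rectangle drawn with `<rect>`. Its stroke #000000 means engrave at S261, F4228. After flipping Y the toolpath is (42.454,161.517) → (136.809,161.517) → (136.809,111.948) → (42.454,111.948) → (42.454,161.517), returning to the start.

Shape 2 is a regular polygon drawn with `<path>`. Its stroke #000000 means engrave at S261, F4228. After flipping Y the toolpath is (77.528,43.814) → (60.173,60.703) → (77.062,78.058) → (94.417,61.169) → (77.528,43.814), returning to the start.

Shape 3 is a line segment drawn with `<path>`. Its stroke #000000 means engrave at S261, F4228. After flipping Y the toolpath is (181.368,143.698) → (81.223,18.206).

Shape 4 is a regular polygon drawn with `<polygon>`. Its stroke #000000 means engrave at S261, F4228. After flipping Y the toolpath is (19.156,23.140) → (11.143,46.974) → (27.777,65.831) → (52.424,60.854) → (60.437,37.020) → (43.803,18.163) → (19.156,23.140), returning to the start.

G21
G90
G0 X42.454 Y161.517
M4 S261
G01 X136.809 Y161.517 F4228
G01 X136.809 Y111.948
G01 X42.454 Y111.948
G01 X42.454 Y161.517
G0 X77.528 Y43.814
M4 S261
G01 X60.173 Y60.703 F4228
G01 X77.062 Y78.058
G01 X94.417 Y61.169
G01 X77.528 Y43.814
G0 X181.368 Y143.698
M4 S261
G01 X81.223 Y18.206 F4228
G0 X19.156 Y23.140
M4 S261
G01 X11.143 Y46.974 F4228
G01 X27.777 Y65.831
G01 X52.424 Y60.854
G01 X60.437 Y37.020
G01 X43.803 Y18.163
G01 X19.156 Y23.140
M5
G0 X0.000 Y0.000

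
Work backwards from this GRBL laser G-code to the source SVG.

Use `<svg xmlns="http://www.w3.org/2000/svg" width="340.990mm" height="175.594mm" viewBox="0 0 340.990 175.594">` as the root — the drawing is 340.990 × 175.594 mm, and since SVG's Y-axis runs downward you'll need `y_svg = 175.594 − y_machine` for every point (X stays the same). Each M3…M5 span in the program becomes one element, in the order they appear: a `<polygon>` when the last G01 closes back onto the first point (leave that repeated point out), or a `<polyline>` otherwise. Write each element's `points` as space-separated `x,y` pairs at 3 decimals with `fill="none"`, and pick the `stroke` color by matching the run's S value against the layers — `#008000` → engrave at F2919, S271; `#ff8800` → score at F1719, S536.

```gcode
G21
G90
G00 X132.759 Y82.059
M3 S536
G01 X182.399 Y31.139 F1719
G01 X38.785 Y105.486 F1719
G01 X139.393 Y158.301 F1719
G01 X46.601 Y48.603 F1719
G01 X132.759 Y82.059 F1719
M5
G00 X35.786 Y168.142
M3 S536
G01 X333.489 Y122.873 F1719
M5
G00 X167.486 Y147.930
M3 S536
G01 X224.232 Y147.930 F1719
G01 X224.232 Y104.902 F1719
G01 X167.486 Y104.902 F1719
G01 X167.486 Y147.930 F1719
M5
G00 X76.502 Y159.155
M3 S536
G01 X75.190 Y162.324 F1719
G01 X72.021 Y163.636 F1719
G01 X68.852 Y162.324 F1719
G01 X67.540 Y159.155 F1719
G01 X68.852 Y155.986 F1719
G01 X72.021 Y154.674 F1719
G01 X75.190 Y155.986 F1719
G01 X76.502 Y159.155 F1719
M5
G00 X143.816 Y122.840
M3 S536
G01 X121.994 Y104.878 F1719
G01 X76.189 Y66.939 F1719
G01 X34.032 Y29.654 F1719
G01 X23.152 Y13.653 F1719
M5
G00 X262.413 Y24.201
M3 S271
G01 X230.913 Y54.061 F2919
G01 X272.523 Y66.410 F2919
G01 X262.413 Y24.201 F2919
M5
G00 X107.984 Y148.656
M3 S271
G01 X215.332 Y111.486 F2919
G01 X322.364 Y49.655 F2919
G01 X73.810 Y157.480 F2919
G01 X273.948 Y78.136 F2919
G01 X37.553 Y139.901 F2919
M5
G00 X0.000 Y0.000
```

y_svg = 175.594 − y_m.

[1] S536→`#ff8800` (score); closed run; points: 132.759,93.535 182.399,144.455 38.785,70.108 139.393,17.293 46.601,126.991

[2] S536→`#ff8800` (score); open run; points: 35.786,7.452 333.489,52.721

[3] S536→`#ff8800` (score); closed run; points: 167.486,27.664 224.232,27.664 224.232,70.692 167.486,70.692

[4] S536→`#ff8800` (score); closed run; points: 76.502,16.439 75.190,13.270 72.021,11.958 68.852,13.270 67.540,16.439 68.852,19.608 72.021,20.920 75.190,19.608

[5] S536→`#ff8800` (score); open run; points: 143.816,52.754 121.994,70.716 76.189,108.655 34.032,145.940 23.152,161.941

[6] S271→`#008000` (engrave); closed run; points: 262.413,151.393 230.913,121.533 272.523,109.184

[7] S271→`#008000` (engrave); open run; points: 107.984,26.938 215.332,64.108 322.364,125.939 73.810,18.114 273.948,97.458 37.553,35.693

<svg xmlns="http://www.w3.org/2000/svg" width="340.990mm" height="175.594mm" viewBox="0 0 340.990 175.594">
  <polygon points="132.759,93.535 182.399,144.455 38.785,70.108 139.393,17.293 46.601,126.991" fill="none" stroke="#ff8800"/>
  <polyline points="35.786,7.452 333.489,52.721" fill="none" stroke="#ff8800"/>
  <polygon points="167.486,27.664 224.232,27.664 224.232,70.692 167.486,70.692" fill="none" stroke="#ff8800"/>
  <polygon points="76.502,16.439 75.190,13.270 72.021,11.958 68.852,13.270 67.540,16.439 68.852,19.608 72.021,20.920 75.190,19.608" fill="none" stroke="#ff8800"/>
  <polyline points="143.816,52.754 121.994,70.716 76.189,108.655 34.032,145.940 23.152,161.941" fill="none" stroke="#ff8800"/>
  <polygon points="262.413,151.393 230.913,121.533 272.523,109.184" fill="none" stroke="#008000"/>
  <polyline points="107.984,26.938 215.332,64.108 322.364,125.939 73.810,18.114 273.948,97.458 37.553,35.693" fill="none" stroke="#008000"/>
</svg>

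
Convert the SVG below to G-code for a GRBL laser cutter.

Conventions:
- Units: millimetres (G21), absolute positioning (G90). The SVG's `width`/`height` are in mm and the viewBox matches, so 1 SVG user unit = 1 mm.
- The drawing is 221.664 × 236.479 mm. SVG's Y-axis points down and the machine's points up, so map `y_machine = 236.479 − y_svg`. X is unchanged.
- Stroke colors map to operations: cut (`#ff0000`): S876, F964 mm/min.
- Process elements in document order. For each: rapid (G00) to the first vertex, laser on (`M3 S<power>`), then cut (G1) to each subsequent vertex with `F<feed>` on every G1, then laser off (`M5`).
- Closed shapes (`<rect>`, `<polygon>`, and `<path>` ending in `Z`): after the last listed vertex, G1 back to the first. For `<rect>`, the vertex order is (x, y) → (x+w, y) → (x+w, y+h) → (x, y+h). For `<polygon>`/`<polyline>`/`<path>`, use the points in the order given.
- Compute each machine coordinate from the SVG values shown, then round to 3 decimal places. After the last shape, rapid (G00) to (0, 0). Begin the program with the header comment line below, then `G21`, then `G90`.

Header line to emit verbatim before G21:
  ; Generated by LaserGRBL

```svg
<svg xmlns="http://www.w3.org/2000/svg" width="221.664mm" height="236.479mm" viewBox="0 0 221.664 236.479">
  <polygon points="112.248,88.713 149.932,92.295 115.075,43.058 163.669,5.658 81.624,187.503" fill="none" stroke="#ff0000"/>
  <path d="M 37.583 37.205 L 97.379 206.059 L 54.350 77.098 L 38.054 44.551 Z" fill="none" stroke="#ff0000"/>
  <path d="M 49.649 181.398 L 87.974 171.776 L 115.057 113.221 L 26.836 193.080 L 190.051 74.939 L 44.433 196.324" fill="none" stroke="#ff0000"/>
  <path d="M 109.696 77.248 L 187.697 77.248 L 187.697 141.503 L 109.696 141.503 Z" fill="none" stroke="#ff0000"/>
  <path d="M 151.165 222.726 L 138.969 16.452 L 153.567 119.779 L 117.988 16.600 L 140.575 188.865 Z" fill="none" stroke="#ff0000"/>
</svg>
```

; Generated by LaserGRBL
G21
G90
G00 X112.248 Y147.766
M3 S876
G1 X149.932 Y144.184 F964
G1 X115.075 Y193.421 F964
G1 X163.669 Y230.821 F964
G1 X81.624 Y48.976 F964
G1 X112.248 Y147.766 F964
M5
G00 X37.583 Y199.274
M3 S876
G1 X97.379 Y30.420 F964
G1 X54.350 Y159.381 F964
G1 X38.054 Y191.928 F964
G1 X37.583 Y199.274 F964
M5
G00 X49.649 Y55.081
M3 S876
G1 X87.974 Y64.703 F964
G1 X115.057 Y123.258 F964
G1 X26.836 Y43.399 F964
G1 X190.051 Y161.540 F964
G1 X44.433 Y40.155 F964
M5
G00 X109.696 Y159.231
M3 S876
G1 X187.697 Y159.231 F964
G1 X187.697 Y94.976 F964
G1 X109.696 Y94.976 F964
G1 X109.696 Y159.231 F964
M5
G00 X151.165 Y13.753
M3 S876
G1 X138.969 Y220.027 F964
G1 X153.567 Y116.700 F964
G1 X117.988 Y219.879 F964
G1 X140.575 Y47.614 F964
G1 X151.165 Y13.753 F964
M5
G00 X0.000 Y0.000

1 u = 1 mm; y_m = 236.479 − y.

[1] `<polygon>` closed polygon, #ff0000→cut S876 F964: (112.248,147.766) → (149.932,144.184) → (115.075,193.421) → (163.669,230.821) → (81.624,48.976) → (112.248,147.766) (closed)

[2] `<path>` closed polygon, #ff0000→cut S876 F964: (37.583,199.274) → (97.379,30.420) → (54.350,159.381) → (38.054,191.928) → (37.583,199.274) (closed)

[3] `<path>` open polyline, #ff0000→cut S876 F964: (49.649,55.081) → (87.974,64.703) → (115.057,123.258) → (26.836,43.399) → (190.051,161.540) → (44.433,40.155)

[4] `<path>` rectangle, #ff0000→cut S876 F964: (109.696,159.231) → (187.697,159.231) → (187.697,94.976) → (109.696,94.976) → (109.696,159.231) (closed)

[5] `<path>` closed polygon, #ff0000→cut S876 F964: (151.165,13.753) → (138.969,220.027) → (153.567,116.700) → (117.988,219.879) → (140.575,47.614) → (151.165,13.753) (closed)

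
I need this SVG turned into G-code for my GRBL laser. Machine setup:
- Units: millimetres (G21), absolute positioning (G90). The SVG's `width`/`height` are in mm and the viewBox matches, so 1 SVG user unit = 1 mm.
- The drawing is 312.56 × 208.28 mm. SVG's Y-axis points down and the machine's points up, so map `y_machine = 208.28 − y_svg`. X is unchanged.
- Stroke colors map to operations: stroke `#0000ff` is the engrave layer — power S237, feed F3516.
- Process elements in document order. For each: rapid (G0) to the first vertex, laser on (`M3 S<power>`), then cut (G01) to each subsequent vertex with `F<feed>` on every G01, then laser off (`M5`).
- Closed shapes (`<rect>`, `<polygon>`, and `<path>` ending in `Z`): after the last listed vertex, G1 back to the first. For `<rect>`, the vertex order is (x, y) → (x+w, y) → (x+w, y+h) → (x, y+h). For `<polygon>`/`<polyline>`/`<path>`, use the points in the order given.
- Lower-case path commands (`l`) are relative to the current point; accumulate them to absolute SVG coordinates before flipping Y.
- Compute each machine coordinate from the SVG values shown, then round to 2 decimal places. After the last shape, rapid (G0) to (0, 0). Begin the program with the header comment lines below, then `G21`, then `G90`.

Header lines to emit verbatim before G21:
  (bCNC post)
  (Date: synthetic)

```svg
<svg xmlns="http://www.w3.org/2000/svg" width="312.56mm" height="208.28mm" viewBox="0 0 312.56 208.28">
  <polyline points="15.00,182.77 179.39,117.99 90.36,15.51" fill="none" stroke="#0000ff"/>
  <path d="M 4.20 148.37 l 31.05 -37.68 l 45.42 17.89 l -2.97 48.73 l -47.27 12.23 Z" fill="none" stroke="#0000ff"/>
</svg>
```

(bCNC post)
(Date: synthetic)
G21
G90
G0 X15.00 Y25.51
M3 S237
G01 X179.39 Y90.29 F3516
G01 X90.36 Y192.77 F3516
M5
G0 X4.20 Y59.91
M3 S237
G01 X35.25 Y97.59 F3516
G01 X80.67 Y79.70 F3516
G01 X77.70 Y30.97 F3516
G01 X30.43 Y18.74 F3516
G01 X4.20 Y59.91 F3516
M5
G0 X0.00 Y0.00

viewBox `0 0 312.56 208.28` with mm width/height → 1 unit = 1 mm. Flip: y_m = 208.28 − y_svg.

**Shape 1** — `<polyline>` open polyline, stroke `#0000ff` → engrave (S237, F3516). Machine vertices: (15.00,25.51) → (179.39,90.29) → (90.36,192.77). Open path.

**Shape 2** — `<path>` regular polygon, stroke `#0000ff` → engrave (S237, F3516). Machine vertices: (4.20,59.91) → (35.25,97.59) → (80.67,79.70) → (77.70,30.97) → (30.43,18.74) → (4.20,59.91). Closed: final G1 returns to the first vertex.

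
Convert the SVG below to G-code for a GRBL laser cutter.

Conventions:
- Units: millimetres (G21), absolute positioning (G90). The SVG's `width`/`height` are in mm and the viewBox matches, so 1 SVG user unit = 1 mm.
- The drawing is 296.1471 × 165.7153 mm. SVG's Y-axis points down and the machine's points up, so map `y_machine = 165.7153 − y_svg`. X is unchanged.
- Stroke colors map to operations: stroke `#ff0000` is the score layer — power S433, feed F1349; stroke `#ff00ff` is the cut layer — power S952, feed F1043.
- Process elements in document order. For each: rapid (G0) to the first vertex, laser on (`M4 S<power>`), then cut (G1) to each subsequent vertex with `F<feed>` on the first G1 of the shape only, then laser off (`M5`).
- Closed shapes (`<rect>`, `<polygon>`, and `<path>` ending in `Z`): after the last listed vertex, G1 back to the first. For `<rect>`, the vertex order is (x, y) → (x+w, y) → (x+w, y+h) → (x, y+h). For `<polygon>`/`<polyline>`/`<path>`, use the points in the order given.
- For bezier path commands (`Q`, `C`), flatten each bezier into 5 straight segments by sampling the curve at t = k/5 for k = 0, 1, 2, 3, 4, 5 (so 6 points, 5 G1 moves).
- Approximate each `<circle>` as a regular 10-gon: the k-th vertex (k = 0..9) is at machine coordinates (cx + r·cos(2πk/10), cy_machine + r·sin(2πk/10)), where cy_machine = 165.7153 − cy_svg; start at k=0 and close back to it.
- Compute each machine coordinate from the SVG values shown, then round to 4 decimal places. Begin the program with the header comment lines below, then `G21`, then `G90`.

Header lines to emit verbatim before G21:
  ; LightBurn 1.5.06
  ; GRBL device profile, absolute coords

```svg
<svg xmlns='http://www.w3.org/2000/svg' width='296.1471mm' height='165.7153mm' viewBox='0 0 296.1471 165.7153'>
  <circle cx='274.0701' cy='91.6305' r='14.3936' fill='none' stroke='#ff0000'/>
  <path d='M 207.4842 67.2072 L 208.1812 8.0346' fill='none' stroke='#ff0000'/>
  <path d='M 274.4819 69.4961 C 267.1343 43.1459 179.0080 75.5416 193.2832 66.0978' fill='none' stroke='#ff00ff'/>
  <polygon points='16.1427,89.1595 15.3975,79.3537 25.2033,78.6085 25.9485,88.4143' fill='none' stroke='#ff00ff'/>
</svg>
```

; LightBurn 1.5.06
; GRBL device profile, absolute coords
G21
G90
G0 X288.4637 Y74.0848
M4 S433
G1 X285.7148 Y82.5451 F1349
G1 X278.5180 Y87.7739
G1 X269.6222 Y87.7739
G1 X262.4254 Y82.5451
G1 X259.6765 Y74.0848
G1 X262.4254 Y65.6245
G1 X269.6222 Y60.3957
G1 X278.5180 Y60.3957
G1 X285.7148 Y65.6245
G1 X288.4637 Y74.0848
M5
G0 X207.4842 Y98.5081
M4 S433
G1 X208.1812 Y157.6807 F1349
M5
G0 X274.4819 Y96.2192
M4 S952
G1 X261.8453 Y105.7845 F1043
G1 X238.6145 Y106.0789
G1 X213.5821 Y101.9304
G1 X195.5408 Y98.1673
G1 X193.2832 Y99.6175
M5
G0 X16.1427 Y76.5558
M4 S952
G1 X15.3975 Y86.3616 F1043
G1 X25.2033 Y87.1068
G1 X25.9485 Y77.3010
G1 X16.1427 Y76.5558
M5

Since the viewBox matches the mm dimensions, user units are millimetres directly. The only transform is the Y-flip y_m = 165.7153 − y_svg.

Shape 1 is a circle drawn with `<circle>`. Its stroke #ff0000 means score at S433, F1349. After flipping Y the toolpath is (288.4637,74.0848) → (285.7148,82.5451) → (278.5180,87.7739) → (269.6222,87.7739) → (262.4254,82.5451) → (259.6765,74.0848) → (262.4254,65.6245) → (269.6222,60.3957) → (278.5180,60.3957) → (285.7148,65.6245) → (288.4637,74.0848), returning to the start.

Shape 2 is a line segment drawn with `<path>`. Its stroke #ff0000 means score at S433, F1349. After flipping Y the toolpath is (207.4842,98.5081) → (208.1812,157.6807).

Shape 3 is a cubic bezier drawn with `<path>`. Its stroke #ff00ff means cut at S952, F1043. After flipping Y the toolpath is (274.4819,96.2192) → (261.8453,105.7845) → (238.6145,106.0789) → (213.5821,101.9304) → (195.5408,98.1673) → (193.2832,99.6175).

Shape 4 is a regular polygon drawn with `<polygon>`. Its stroke #ff00ff means cut at S952, F1043. After flipping Y the toolpath is (16.1427,76.5558) → (15.3975,86.3616) → (25.2033,87.1068) → (25.9485,77.3010) → (16.1427,76.5558), returning to the start.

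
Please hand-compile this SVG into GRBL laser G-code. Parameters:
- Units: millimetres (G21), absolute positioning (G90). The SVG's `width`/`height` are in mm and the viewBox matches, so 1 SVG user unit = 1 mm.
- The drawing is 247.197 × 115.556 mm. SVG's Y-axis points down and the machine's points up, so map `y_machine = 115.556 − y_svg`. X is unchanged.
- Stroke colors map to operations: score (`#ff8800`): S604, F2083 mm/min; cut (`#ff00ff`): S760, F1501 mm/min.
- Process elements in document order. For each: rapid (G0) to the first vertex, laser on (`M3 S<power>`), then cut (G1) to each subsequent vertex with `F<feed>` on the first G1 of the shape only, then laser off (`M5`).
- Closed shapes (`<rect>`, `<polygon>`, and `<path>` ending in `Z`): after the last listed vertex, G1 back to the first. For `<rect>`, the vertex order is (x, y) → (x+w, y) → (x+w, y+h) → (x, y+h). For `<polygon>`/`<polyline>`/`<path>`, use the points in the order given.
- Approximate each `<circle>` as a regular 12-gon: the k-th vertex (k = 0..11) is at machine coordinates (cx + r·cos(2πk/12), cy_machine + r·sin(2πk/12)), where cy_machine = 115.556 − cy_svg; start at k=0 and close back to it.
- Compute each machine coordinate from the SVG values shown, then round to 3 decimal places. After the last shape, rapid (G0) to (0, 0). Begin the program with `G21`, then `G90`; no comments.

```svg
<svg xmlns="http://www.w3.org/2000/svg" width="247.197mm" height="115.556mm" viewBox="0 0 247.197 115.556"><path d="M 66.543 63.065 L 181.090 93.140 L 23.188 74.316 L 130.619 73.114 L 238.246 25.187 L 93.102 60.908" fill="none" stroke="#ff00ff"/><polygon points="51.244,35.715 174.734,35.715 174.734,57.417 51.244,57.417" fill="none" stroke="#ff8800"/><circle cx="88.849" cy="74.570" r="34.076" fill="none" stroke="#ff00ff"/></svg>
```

G21
G90
G0 X66.543 Y52.491
M3 S760
G1 X181.090 Y22.416 F1501
G1 X23.188 Y41.240
G1 X130.619 Y42.442
G1 X238.246 Y90.369
G1 X93.102 Y54.648
M5
G0 X51.244 Y79.841
M3 S604
G1 X174.734 Y79.841 F2083
G1 X174.734 Y58.139
G1 X51.244 Y58.139
G1 X51.244 Y79.841
M5
G0 X122.925 Y40.986
M3 S760
G1 X118.360 Y58.024 F1501
G1 X105.887 Y70.497
G1 X88.849 Y75.062
G1 X71.811 Y70.497
G1 X59.338 Y58.024
G1 X54.773 Y40.986
G1 X59.338 Y23.948
G1 X71.811 Y11.475
G1 X88.849 Y6.910
G1 X105.887 Y11.475
G1 X118.360 Y23.948
G1 X122.925 Y40.986
M5
G0 X0.000 Y0.000

Since the viewBox matches the mm dimensions, user units are millimetres directly. The only transform is the Y-flip y_m = 115.556 − y_svg.

Shape 1 is a open polyline drawn with `<path>`. Its stroke #ff00ff means cut at S760, F1501. After flipping Y the toolpath is (66.543,52.491) → (181.090,22.416) → (23.188,41.240) → (130.619,42.442) → (238.246,90.369) → (93.102,54.648).

Shape 2 is a rectangle drawn with `<polygon>`. Its stroke #ff8800 means score at S604, F2083. After flipping Y the toolpath is (51.244,79.841) → (174.734,79.841) → (174.734,58.139) → (51.244,58.139) → (51.244,79.841), returning to the start.

Shape 3 is a circle drawn with `<circle>`. Its stroke #ff00ff means cut at S760, F1501. After flipping Y the toolpath is (122.925,40.986) → (118.360,58.024) → (105.887,70.497) → (88.849,75.062) → (71.811,70.497) → (59.338,58.024) → (54.773,40.986) → (59.338,23.948) → (71.811,11.475) → (88.849,6.910) → (105.887,11.475) → (118.360,23.948) → (122.925,40.986), returning to the start.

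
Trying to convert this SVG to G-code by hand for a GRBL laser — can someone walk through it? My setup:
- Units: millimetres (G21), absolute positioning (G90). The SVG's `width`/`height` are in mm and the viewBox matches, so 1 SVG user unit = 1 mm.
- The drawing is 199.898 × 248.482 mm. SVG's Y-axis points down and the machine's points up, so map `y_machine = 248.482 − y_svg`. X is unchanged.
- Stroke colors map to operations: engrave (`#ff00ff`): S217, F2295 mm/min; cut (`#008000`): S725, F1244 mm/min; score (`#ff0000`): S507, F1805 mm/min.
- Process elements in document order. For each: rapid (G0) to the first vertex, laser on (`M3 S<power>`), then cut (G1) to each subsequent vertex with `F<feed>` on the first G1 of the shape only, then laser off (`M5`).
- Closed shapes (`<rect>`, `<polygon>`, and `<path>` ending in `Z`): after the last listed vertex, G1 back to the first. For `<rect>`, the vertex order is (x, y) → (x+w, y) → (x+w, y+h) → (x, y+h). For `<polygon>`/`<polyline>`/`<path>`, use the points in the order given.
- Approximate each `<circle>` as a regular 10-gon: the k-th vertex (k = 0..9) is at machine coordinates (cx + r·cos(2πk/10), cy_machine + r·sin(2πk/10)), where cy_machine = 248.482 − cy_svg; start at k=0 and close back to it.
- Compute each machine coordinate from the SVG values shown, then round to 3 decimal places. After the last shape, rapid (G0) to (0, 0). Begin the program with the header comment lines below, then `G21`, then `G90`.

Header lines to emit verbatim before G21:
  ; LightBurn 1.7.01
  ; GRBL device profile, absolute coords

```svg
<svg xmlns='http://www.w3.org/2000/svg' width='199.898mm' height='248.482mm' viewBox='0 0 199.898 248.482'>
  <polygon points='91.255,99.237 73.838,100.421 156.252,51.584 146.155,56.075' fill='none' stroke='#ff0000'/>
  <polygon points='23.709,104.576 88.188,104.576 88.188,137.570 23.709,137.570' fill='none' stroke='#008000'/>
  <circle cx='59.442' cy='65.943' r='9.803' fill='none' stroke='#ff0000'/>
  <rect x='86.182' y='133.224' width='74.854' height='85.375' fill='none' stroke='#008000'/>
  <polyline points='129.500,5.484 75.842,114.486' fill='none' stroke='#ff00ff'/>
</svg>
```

Since the viewBox matches the mm dimensions, user units are millimetres directly. The only transform is the Y-flip y_m = 248.482 − y_svg.

Shape 1 is a closed polygon drawn with `<polygon>`. Its stroke #ff0000 means score at S507, F1805. After flipping Y the toolpath is (91.255,149.245) → (73.838,148.061) → (156.252,196.898) → (146.155,192.407) → (91.255,149.245), returning to the start.

Shape 2 is a rectangle drawn with `<polygon>`. Its stroke #008000 means cut at S725, F1244. After flipping Y the toolpath is (23.709,143.906) → (88.188,143.906) → (88.188,110.912) → (23.709,110.912) → (23.709,143.906), returning to the start.

Shape 3 is a circle drawn with `<circle>`. Its stroke #ff0000 means score at S507, F1805. After flipping Y the toolpath is (69.245,182.539) → (67.373,188.301) → (62.471,191.862) → (56.413,191.862) → (51.511,188.301) → (49.639,182.539) → (51.511,176.777) → (56.413,173.216) → (62.471,173.216) → (67.373,176.777) → (69.245,182.539), returning to the start.

Shape 4 is a rectangle drawn with `<rect>`. Its stroke #008000 means cut at S725, F1244. After flipping Y the toolpath is (86.182,115.258) → (161.036,115.258) → (161.036,29.883) → (86.182,29.883) → (86.182,115.258), returning to the start.

Shape 5 is a line segment drawn with `<polyline>`. Its stroke #ff00ff means engrave at S217, F2295. After flipping Y the toolpath is (129.500,242.998) → (75.842,133.996).

; LightBurn 1.7.01
; GRBL device profile, absolute coords
G21
G90
G0 X91.255 Y149.245
M3 S507
G1 X73.838 Y148.061 F1805
G1 X156.252 Y196.898
G1 X146.155 Y192.407
G1 X91.255 Y149.245
M5
G0 X23.709 Y143.906
M3 S725
G1 X88.188 Y143.906 F1244
G1 X88.188 Y110.912
G1 X23.709 Y110.912
G1 X23.709 Y143.906
M5
G0 X69.245 Y182.539
M3 S507
G1 X67.373 Y188.301 F1805
G1 X62.471 Y191.862
G1 X56.413 Y191.862
G1 X51.511 Y188.301
G1 X49.639 Y182.539
G1 X51.511 Y176.777
G1 X56.413 Y173.216
G1 X62.471 Y173.216
G1 X67.373 Y176.777
G1 X69.245 Y182.539
M5
G0 X86.182 Y115.258
M3 S725
G1 X161.036 Y115.258 F1244
G1 X161.036 Y29.883
G1 X86.182 Y29.883
G1 X86.182 Y115.258
M5
G0 X129.500 Y242.998
M3 S217
G1 X75.842 Y133.996 F2295
M5
G0 X0.000 Y0.000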